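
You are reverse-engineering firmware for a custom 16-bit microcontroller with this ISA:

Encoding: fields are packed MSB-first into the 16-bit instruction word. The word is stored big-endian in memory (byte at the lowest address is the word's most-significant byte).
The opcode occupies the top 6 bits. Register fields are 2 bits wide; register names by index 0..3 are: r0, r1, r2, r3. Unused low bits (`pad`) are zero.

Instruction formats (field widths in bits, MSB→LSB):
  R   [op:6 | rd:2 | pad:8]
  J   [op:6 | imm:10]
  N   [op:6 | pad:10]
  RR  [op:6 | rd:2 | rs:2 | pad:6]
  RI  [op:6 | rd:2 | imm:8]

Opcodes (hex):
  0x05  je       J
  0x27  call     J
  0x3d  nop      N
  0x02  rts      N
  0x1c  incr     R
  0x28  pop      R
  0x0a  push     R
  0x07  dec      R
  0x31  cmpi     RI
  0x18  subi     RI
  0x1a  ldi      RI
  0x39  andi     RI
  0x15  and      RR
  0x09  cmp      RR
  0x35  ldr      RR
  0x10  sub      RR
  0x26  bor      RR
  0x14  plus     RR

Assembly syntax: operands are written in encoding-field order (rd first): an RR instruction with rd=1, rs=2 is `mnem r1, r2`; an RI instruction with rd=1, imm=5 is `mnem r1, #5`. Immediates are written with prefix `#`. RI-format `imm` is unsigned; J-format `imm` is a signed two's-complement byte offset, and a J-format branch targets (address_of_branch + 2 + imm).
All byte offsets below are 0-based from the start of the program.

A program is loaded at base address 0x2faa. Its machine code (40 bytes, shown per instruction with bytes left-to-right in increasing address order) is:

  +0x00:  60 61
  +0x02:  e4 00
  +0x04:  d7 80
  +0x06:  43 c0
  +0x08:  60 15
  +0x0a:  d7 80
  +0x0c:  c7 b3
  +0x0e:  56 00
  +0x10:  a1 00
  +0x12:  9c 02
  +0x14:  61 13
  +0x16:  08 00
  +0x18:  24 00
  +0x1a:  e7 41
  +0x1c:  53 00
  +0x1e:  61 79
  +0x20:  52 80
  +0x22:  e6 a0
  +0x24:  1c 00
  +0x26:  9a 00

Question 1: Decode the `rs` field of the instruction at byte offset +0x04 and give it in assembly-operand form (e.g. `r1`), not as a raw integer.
r2

+0x04: d7 80 ⇒ word 0xd780 (big)
  opcode bits[15:10]=0x35: ldr/RR
  rd@[9:8]=0x3 ⇒ r3
  rs@[7:6]=0x2 ⇒ r2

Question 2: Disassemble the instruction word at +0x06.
off 0x06: read 43 c0 as big → 0x43c0
  top 6b → 0x10 → sub [RR]
  rd@[9:8]=0x3 ⇒ r3
  rs@[7:6]=0x3 ⇒ r3

sub r3, r3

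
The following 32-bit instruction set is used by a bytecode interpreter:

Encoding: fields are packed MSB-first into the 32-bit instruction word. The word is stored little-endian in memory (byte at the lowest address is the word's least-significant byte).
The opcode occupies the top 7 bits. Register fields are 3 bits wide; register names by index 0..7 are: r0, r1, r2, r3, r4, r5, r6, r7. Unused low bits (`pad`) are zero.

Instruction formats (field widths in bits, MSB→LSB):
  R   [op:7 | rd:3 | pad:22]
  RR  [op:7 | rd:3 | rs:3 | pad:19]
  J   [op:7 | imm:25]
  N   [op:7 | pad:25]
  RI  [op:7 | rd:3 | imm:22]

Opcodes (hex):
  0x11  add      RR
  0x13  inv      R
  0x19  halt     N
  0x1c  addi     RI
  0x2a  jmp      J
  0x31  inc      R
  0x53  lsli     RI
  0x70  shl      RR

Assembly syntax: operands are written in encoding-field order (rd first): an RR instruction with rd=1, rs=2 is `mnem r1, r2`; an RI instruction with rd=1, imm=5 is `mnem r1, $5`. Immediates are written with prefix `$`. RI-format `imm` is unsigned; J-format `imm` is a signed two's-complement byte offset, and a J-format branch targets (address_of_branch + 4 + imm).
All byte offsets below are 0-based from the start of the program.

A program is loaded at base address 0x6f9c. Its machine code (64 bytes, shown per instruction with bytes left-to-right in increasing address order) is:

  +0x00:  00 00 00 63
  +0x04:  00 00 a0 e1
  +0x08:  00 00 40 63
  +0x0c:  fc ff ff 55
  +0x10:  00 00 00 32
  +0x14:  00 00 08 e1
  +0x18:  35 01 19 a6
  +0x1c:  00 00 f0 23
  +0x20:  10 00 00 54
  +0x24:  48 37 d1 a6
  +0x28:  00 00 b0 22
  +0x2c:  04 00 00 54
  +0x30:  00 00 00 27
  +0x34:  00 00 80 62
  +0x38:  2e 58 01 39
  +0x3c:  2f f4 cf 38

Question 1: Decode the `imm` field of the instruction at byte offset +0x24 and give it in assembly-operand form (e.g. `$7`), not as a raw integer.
[24] 48 37 d1 a6 → 0xa6d13748
  opcode bits[31:25]=0x53: lsli/RI
  rd: (w>>22)&0x7=0x3 → r3
  imm: (w>>0)&0x3fffff=0x113748 → $1128264

$1128264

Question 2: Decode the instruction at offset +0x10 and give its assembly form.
@+10  little-endian(00 00 00 32) = 0x32000000
  op=0x32000000>>25=0x19 ⇒ halt (N)

halt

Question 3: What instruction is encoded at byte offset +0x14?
[14] 00 00 08 e1 → 0xe1080000
  top 7b → 0x70 → shl [RR]
  [24:22] rd=4 = r4
  [21:19] rs=1 = r1

shl r4, r1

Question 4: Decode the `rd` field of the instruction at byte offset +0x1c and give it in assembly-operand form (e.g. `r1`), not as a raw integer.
r7

+0x1c: 00 00 f0 23 ⇒ word 0x23f00000 (little)
  op=0x23f00000>>25=0x11 ⇒ add (RR)
  rd@[24:22]=0x7 ⇒ r7
  rs@[21:19]=0x6 ⇒ r6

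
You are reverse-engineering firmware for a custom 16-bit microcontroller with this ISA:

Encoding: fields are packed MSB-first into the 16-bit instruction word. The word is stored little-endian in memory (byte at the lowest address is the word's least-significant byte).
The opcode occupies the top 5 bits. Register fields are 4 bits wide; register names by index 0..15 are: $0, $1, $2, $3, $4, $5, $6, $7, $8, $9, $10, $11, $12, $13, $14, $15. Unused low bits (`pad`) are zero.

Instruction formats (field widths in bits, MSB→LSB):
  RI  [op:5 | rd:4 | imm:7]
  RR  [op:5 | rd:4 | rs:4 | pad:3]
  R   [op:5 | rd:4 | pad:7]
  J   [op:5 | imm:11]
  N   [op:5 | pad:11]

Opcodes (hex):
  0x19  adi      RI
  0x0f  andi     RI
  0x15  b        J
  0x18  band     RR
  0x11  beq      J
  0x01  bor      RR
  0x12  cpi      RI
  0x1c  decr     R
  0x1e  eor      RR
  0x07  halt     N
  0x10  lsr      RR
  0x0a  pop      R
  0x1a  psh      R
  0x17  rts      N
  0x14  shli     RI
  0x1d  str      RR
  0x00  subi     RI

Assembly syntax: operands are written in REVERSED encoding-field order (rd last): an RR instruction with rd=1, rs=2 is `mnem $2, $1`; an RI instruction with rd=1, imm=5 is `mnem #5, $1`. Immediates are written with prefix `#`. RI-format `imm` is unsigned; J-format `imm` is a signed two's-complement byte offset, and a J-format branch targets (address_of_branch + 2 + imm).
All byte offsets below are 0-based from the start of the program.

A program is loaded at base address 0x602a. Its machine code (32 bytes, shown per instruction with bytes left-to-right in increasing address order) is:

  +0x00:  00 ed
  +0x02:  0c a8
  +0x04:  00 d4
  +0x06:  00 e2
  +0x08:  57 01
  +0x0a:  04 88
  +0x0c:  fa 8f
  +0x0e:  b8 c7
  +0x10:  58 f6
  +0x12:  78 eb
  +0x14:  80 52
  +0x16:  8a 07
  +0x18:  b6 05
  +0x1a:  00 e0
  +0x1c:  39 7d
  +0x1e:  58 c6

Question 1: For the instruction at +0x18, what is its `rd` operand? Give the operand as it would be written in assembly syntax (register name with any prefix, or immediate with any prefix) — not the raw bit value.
[18] b6 05 → 0x05b6
  op=0x05b6>>11=0x0 ⇒ subi (RI)
  rd@[10:7]=0xb ⇒ $11
  imm@[6:0]=0x36 ⇒ #54

$11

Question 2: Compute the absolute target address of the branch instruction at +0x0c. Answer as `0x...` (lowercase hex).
0x6032

+0x0c: fa 8f ⇒ word 0x8ffa (little)
  opcode bits[15:11]=0x11: beq/J
  imm: (w>>0)&0x7ff=0x7fa (s11→-6) → #-6
  target = base 0x602a + off 0x0c + 2 + imm -6 = 0x6032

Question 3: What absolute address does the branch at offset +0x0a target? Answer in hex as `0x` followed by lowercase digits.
off 0x0a: read 04 88 as little → 0x8804
  opcode bits[15:11]=0x11: beq/J
  [10:0] imm=4 = #4
  target = base 0x602a + off 0x0a + 2 + imm 4 = 0x603a

0x603a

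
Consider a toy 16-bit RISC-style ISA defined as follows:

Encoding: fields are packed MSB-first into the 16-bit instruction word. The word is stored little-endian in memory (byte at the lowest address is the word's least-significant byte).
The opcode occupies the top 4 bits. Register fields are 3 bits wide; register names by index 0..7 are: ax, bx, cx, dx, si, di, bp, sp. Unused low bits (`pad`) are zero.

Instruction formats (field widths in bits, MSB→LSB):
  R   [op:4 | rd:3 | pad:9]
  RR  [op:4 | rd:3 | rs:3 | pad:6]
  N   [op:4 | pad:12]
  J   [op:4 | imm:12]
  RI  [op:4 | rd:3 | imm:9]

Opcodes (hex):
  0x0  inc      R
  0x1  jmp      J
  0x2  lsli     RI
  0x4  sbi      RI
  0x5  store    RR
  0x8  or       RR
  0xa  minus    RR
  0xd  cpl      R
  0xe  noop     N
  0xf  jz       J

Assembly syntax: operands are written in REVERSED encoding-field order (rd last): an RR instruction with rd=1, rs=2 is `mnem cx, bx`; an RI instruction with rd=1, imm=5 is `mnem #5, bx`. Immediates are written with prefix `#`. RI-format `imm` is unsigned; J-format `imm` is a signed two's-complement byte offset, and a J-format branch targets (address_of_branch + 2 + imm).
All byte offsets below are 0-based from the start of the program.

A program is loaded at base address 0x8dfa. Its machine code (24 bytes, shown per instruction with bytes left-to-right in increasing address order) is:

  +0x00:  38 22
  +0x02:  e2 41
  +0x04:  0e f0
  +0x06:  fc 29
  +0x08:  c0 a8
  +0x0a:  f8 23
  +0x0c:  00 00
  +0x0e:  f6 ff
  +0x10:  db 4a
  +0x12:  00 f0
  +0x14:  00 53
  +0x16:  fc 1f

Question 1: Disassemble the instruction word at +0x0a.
lsli #504, bx

+0x0a: f8 23 ⇒ word 0x23f8 (little)
  opcode bits[15:12]=0x2: lsli/RI
  [11:9] rd=1 = bx
  [8:0] imm=504 = #504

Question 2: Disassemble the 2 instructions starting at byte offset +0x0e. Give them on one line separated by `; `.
jz #-10; sbi #219, di

[0e] f6 ff → 0xfff6
  top 4b → 0xf → jz [J]
  imm: (w>>0)&0xfff=0xff6 (s12→-10) → #-10
[10] db 4a → 0x4adb
  top 4b → 0x4 → sbi [RI]
  rd: (w>>9)&0x7=0x5 → di
  imm: (w>>0)&0x1ff=0xdb → #219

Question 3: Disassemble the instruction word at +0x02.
@+02  little-endian(e2 41) = 0x41e2
  top 4b → 0x4 → sbi [RI]
  rd@[11:9]=0x0 ⇒ ax
  imm@[8:0]=0x1e2 ⇒ #482

sbi #482, ax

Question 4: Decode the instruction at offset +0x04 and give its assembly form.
[04] 0e f0 → 0xf00e
  op=0xf00e>>12=0xf ⇒ jz (J)
  imm: (w>>0)&0xfff=0xe → #14

jz #14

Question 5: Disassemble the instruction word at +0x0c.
inc ax

@+0c  little-endian(00 00) = 0x0000
  op=0x0000>>12=0x0 ⇒ inc (R)
  rd@[11:9]=0x0 ⇒ ax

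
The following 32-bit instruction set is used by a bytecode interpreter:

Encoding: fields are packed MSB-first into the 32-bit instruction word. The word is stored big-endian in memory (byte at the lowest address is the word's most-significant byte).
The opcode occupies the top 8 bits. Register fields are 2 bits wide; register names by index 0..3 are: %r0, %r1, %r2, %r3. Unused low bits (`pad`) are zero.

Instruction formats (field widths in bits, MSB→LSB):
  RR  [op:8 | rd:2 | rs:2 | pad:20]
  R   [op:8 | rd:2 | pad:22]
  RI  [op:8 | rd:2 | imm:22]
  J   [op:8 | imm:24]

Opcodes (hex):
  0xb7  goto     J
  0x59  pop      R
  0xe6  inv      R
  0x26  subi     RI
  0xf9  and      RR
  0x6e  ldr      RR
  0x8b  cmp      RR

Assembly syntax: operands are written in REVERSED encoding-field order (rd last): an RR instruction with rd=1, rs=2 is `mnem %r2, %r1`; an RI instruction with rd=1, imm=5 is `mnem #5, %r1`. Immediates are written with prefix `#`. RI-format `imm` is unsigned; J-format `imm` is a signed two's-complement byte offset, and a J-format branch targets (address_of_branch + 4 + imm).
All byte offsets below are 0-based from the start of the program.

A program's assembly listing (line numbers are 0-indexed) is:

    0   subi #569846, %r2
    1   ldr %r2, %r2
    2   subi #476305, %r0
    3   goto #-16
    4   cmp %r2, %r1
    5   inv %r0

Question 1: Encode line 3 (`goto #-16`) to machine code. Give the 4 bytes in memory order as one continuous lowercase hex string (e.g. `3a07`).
b7fffff0

L3: goto op=0xb7:8|imm=-16:24 ⇒ 0xb7fffff0 ⇒ big b7 ff ff f0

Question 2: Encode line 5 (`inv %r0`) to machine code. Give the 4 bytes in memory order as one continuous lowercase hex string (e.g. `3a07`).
line 5 (inv): pack op=0xe6:8|rd=0:2|pad=0:22 = 0xe6000000; big→ e6 00 00 00

e6000000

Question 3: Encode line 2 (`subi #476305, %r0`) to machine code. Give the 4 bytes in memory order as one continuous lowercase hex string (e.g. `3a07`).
26074491

2. subi fields op=0x26:8|rd=0:2|imm=476305:22 → word 26074491h → 26 07 44 91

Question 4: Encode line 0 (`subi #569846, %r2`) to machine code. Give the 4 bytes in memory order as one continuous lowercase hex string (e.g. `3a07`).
L0: subi op=0x26:8|rd=2:2|imm=569846:22 ⇒ 0x2688b1f6 ⇒ big 26 88 b1 f6

2688b1f6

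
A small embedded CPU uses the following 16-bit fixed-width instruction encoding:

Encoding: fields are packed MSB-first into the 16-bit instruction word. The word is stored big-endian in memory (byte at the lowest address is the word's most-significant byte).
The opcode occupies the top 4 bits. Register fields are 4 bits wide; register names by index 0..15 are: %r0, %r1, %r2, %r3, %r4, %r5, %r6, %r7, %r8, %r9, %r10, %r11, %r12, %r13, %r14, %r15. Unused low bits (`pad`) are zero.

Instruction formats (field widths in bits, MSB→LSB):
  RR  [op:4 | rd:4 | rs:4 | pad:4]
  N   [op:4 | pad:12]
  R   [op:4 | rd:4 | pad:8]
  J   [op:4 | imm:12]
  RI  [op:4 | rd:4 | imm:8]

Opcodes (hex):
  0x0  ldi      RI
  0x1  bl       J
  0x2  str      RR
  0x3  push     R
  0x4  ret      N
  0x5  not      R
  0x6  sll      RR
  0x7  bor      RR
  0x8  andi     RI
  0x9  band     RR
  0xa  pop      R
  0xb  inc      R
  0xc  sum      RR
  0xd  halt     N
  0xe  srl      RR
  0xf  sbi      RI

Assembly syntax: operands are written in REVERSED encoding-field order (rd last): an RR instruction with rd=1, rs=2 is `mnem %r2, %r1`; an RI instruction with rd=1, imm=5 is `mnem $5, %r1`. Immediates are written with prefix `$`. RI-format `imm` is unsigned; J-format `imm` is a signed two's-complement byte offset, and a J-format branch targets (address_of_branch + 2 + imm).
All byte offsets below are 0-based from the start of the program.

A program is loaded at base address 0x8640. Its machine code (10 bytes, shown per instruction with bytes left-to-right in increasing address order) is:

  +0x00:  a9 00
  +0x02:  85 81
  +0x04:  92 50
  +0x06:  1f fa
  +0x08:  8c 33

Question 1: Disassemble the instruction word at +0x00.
off 0x00: read a9 00 as big → 0xa900
  top 4b → 0xa → pop [R]
  rd: (w>>8)&0xf=0x9 → %r9

pop %r9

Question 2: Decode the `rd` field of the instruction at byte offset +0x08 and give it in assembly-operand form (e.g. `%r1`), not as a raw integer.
[08] 8c 33 → 0x8c33
  top 4b → 0x8 → andi [RI]
  [11:8] rd=12 = %r12
  [7:0] imm=51 = $51

%r12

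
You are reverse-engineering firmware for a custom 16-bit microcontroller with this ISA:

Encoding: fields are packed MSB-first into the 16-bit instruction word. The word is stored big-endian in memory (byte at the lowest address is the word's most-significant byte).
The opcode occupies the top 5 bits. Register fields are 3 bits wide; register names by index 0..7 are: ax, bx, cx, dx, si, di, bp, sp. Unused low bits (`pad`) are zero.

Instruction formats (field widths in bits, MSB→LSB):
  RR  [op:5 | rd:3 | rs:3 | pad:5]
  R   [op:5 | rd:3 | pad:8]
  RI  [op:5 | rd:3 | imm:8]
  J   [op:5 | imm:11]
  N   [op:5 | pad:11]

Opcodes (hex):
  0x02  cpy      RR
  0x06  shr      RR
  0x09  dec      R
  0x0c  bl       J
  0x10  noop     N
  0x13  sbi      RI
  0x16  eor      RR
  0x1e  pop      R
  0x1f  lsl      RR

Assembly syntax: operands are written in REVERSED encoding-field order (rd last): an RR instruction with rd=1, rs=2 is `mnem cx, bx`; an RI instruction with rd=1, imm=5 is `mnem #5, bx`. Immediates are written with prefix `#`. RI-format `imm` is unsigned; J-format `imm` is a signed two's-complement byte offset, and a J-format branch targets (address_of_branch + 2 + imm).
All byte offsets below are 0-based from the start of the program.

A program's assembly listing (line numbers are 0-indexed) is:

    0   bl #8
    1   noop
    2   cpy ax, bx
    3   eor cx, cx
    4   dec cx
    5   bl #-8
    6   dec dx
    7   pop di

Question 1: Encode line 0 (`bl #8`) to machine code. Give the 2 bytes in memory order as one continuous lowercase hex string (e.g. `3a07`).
6008

0. bl fields op=0xc:5|imm=8:11 → word 6008h → 60 08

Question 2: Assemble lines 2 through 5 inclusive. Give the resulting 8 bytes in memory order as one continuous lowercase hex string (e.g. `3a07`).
2. cpy fields op=0x2:5|rd=1:3|rs=0:3|pad=0:5 → word 1100h → 11 00
3. eor fields op=0x16:5|rd=2:3|rs=2:3|pad=0:5 → word b240h → b2 40
4. dec fields op=0x9:5|rd=2:3|pad=0:8 → word 4a00h → 4a 00
5. bl fields op=0xc:5|imm=-8:11 → word 67f8h → 67 f8

1100b2404a0067f8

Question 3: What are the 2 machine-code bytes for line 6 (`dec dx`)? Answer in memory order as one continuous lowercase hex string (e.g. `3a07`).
L6: dec op=0x9:5|rd=3:3|pad=0:8 ⇒ 0x4b00 ⇒ big 4b 00

4b00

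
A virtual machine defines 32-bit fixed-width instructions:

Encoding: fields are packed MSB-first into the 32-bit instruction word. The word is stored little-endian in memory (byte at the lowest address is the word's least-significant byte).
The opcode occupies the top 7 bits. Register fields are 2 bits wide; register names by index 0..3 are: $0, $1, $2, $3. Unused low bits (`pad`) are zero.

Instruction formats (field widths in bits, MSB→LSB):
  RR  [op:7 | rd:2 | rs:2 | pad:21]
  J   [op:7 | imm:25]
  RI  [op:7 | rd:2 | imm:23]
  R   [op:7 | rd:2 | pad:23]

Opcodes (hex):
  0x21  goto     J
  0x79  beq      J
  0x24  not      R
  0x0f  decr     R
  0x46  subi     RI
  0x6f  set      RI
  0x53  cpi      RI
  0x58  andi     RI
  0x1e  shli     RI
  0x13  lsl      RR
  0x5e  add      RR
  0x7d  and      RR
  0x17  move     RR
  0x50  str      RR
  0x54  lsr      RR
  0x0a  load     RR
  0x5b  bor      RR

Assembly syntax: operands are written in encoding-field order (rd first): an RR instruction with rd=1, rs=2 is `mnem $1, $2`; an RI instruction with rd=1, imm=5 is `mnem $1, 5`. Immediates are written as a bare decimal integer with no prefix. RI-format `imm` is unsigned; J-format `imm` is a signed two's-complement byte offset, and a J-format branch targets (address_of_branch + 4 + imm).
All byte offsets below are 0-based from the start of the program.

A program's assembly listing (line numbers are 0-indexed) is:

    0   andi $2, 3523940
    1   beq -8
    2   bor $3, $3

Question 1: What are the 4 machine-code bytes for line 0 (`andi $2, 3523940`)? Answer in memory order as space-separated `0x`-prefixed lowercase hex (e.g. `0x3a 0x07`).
line 0 (andi): pack op=0x58:7|rd=2:2|imm=3523940:23 = 0xb135c564; little→ 64 c5 35 b1

0x64 0xc5 0x35 0xb1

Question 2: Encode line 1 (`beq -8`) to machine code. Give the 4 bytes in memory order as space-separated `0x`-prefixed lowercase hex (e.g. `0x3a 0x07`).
line 1 (beq): pack op=0x79:7|imm=-8:25 = 0xf3fffff8; little→ f8 ff ff f3

0xf8 0xff 0xff 0xf3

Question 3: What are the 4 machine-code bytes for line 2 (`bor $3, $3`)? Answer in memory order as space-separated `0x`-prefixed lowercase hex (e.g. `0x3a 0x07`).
0x00 0x00 0xe0 0xb7

line 2 (bor): pack op=0x5b:7|rd=3:2|rs=3:2|pad=0:21 = 0xb7e00000; little→ 00 00 e0 b7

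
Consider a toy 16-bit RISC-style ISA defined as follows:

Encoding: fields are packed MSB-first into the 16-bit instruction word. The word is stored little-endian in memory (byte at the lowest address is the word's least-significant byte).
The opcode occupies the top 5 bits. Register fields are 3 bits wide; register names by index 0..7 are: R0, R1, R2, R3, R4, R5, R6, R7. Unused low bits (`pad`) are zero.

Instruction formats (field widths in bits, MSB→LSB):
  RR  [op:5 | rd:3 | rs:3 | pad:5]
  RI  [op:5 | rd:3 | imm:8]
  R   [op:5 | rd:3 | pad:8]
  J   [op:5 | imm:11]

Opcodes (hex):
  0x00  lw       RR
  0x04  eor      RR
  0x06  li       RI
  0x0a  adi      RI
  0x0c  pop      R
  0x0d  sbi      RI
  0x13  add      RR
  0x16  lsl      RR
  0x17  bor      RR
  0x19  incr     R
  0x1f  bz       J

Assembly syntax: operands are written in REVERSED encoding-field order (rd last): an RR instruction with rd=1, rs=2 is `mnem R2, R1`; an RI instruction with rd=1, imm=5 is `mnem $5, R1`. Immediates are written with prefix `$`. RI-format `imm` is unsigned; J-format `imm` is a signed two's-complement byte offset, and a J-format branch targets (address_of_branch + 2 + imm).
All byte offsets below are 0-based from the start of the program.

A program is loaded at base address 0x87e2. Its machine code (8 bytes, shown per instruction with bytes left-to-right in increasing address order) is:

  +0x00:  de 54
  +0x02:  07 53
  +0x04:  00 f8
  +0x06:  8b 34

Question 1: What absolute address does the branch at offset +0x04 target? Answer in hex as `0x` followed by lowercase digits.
0x87e8

off 0x04: read 00 f8 as little → 0xf800
  op=0xf800>>11=0x1f ⇒ bz (J)
  imm@[10:0]=0x0 ⇒ $0
  target = base 0x87e2 + off 0x04 + 2 + imm 0 = 0x87e8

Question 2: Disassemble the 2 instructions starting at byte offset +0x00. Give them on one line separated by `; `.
adi $222, R4; adi $7, R3

off 0x00: read de 54 as little → 0x54de
  top 5b → 0xa → adi [RI]
  rd@[10:8]=0x4 ⇒ R4
  imm@[7:0]=0xde ⇒ $222
off 0x02: read 07 53 as little → 0x5307
  top 5b → 0xa → adi [RI]
  rd@[10:8]=0x3 ⇒ R3
  imm@[7:0]=0x7 ⇒ $7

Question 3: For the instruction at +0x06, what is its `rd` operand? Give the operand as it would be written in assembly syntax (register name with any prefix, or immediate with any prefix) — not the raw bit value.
R4

[06] 8b 34 → 0x348b
  top 5b → 0x6 → li [RI]
  [10:8] rd=4 = R4
  [7:0] imm=139 = $139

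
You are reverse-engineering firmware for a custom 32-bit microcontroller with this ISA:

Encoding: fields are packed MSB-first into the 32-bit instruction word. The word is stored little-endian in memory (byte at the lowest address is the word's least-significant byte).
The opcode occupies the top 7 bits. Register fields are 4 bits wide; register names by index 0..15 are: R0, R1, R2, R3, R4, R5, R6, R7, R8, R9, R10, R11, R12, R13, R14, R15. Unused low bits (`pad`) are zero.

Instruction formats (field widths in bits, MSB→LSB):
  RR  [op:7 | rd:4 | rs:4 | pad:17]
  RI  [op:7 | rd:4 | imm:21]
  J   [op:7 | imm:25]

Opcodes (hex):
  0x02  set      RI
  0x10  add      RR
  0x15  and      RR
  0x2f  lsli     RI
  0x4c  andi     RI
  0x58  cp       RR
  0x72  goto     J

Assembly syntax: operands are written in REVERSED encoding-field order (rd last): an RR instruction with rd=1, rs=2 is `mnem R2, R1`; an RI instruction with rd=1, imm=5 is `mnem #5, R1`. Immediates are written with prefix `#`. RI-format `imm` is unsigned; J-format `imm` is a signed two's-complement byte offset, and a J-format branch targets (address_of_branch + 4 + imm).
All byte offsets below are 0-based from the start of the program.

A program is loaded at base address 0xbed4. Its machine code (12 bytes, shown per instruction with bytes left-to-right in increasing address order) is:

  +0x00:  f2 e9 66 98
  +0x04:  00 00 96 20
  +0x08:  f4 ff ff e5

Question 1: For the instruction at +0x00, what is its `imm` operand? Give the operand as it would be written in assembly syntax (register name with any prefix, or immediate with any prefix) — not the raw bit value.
#453106

+0x00: f2 e9 66 98 ⇒ word 0x9866e9f2 (little)
  op=0x9866e9f2>>25=0x4c ⇒ andi (RI)
  rd@[24:21]=0x3 ⇒ R3
  imm@[20:0]=0x6e9f2 ⇒ #453106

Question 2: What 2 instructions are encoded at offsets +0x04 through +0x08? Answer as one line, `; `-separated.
off 0x04: read 00 00 96 20 as little → 0x20960000
  top 7b → 0x10 → add [RR]
  rd@[24:21]=0x4 ⇒ R4
  rs@[20:17]=0xb ⇒ R11
off 0x08: read f4 ff ff e5 as little → 0xe5fffff4
  top 7b → 0x72 → goto [J]
  imm@[24:0]=0x1fffff4 (s25→-12) ⇒ #-12

add R11, R4; goto #-12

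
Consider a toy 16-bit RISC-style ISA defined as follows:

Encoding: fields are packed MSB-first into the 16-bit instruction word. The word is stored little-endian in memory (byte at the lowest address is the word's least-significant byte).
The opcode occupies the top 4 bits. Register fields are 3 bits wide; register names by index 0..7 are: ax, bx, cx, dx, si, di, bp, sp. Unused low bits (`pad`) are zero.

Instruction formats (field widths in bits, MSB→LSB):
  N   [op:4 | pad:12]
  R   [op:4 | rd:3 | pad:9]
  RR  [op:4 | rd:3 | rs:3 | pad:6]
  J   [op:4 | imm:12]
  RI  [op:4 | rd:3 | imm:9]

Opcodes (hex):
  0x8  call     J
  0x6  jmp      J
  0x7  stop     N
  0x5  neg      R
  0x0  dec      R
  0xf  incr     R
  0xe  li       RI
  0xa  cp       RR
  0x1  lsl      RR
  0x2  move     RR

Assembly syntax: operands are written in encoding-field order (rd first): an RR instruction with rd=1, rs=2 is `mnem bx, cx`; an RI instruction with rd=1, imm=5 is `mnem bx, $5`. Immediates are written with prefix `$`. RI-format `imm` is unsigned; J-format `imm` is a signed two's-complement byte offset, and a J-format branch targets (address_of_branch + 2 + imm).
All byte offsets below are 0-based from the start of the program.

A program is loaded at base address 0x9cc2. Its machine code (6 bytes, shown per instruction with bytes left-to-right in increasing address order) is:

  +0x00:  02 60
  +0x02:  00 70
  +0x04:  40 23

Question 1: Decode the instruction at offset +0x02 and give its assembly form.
@+02  little-endian(00 70) = 0x7000
  top 4b → 0x7 → stop [N]

stop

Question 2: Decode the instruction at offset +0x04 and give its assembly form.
move bx, di

off 0x04: read 40 23 as little → 0x2340
  opcode bits[15:12]=0x2: move/RR
  rd: (w>>9)&0x7=0x1 → bx
  rs: (w>>6)&0x7=0x5 → di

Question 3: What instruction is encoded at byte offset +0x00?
@+00  little-endian(02 60) = 0x6002
  opcode bits[15:12]=0x6: jmp/J
  imm: (w>>0)&0xfff=0x2 → $2

jmp $2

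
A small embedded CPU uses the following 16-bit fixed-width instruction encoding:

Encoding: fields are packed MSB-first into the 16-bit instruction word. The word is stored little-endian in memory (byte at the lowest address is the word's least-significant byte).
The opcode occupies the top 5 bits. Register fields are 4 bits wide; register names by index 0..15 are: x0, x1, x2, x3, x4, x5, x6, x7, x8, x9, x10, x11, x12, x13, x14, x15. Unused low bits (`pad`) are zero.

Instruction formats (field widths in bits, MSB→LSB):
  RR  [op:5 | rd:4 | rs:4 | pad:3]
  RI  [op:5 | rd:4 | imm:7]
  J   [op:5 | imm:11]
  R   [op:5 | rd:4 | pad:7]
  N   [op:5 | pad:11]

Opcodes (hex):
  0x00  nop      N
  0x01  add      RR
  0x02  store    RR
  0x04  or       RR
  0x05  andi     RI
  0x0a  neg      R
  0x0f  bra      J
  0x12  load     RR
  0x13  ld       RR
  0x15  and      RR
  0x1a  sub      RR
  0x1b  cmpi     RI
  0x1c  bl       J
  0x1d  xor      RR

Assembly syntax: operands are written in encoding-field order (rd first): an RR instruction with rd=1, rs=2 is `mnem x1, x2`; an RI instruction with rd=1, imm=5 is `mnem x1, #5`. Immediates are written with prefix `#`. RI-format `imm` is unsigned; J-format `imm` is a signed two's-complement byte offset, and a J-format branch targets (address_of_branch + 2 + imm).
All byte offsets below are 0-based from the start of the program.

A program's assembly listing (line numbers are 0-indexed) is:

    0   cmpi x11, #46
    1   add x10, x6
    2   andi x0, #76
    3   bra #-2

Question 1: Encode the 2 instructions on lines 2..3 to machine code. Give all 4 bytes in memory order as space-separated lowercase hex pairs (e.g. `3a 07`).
line 2 (andi): pack op=0x5:5|rd=0:4|imm=76:7 = 0x284c; little→ 4c 28
line 3 (bra): pack op=0xf:5|imm=-2:11 = 0x7ffe; little→ fe 7f

4c 28 fe 7f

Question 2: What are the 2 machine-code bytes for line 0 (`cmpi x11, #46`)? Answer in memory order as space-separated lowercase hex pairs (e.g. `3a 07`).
ae dd

0. cmpi fields op=0x1b:5|rd=11:4|imm=46:7 → word ddaeh → ae dd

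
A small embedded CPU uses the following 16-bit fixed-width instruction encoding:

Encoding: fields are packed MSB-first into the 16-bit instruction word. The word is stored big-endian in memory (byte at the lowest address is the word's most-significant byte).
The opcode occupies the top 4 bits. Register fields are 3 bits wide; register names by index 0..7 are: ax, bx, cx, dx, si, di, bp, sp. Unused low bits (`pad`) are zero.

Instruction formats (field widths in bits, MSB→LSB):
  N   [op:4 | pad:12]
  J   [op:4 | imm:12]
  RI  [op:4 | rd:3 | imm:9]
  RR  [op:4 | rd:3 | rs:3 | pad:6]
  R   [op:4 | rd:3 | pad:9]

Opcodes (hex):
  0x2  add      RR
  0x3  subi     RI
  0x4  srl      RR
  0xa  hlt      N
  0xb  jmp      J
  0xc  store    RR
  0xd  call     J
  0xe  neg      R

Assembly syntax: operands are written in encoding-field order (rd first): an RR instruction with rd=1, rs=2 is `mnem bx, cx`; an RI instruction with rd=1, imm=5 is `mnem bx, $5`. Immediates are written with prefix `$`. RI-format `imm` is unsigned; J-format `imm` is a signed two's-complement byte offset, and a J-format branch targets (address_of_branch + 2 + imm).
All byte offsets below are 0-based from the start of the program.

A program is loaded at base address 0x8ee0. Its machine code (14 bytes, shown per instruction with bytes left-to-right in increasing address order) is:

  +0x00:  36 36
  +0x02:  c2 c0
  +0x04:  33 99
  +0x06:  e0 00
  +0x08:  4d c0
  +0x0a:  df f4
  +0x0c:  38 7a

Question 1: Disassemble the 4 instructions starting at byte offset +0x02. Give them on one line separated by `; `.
[02] c2 c0 → 0xc2c0
  opcode bits[15:12]=0xc: store/RR
  rd: (w>>9)&0x7=0x1 → bx
  rs: (w>>6)&0x7=0x3 → dx
[04] 33 99 → 0x3399
  opcode bits[15:12]=0x3: subi/RI
  rd: (w>>9)&0x7=0x1 → bx
  imm: (w>>0)&0x1ff=0x199 → $409
[06] e0 00 → 0xe000
  opcode bits[15:12]=0xe: neg/R
  rd: (w>>9)&0x7=0x0 → ax
[08] 4d c0 → 0x4dc0
  opcode bits[15:12]=0x4: srl/RR
  rd: (w>>9)&0x7=0x6 → bp
  rs: (w>>6)&0x7=0x7 → sp

store bx, dx; subi bx, $409; neg ax; srl bp, sp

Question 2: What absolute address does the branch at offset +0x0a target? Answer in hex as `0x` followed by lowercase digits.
+0x0a: df f4 ⇒ word 0xdff4 (big)
  top 4b → 0xd → call [J]
  imm: (w>>0)&0xfff=0xff4 (s12→-12) → $-12
  target = base 0x8ee0 + off 0x0a + 2 + imm -12 = 0x8ee0

0x8ee0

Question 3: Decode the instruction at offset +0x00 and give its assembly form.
+0x00: 36 36 ⇒ word 0x3636 (big)
  top 4b → 0x3 → subi [RI]
  rd: (w>>9)&0x7=0x3 → dx
  imm: (w>>0)&0x1ff=0x36 → $54

subi dx, $54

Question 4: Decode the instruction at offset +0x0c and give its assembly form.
subi si, $122

+0x0c: 38 7a ⇒ word 0x387a (big)
  top 4b → 0x3 → subi [RI]
  rd: (w>>9)&0x7=0x4 → si
  imm: (w>>0)&0x1ff=0x7a → $122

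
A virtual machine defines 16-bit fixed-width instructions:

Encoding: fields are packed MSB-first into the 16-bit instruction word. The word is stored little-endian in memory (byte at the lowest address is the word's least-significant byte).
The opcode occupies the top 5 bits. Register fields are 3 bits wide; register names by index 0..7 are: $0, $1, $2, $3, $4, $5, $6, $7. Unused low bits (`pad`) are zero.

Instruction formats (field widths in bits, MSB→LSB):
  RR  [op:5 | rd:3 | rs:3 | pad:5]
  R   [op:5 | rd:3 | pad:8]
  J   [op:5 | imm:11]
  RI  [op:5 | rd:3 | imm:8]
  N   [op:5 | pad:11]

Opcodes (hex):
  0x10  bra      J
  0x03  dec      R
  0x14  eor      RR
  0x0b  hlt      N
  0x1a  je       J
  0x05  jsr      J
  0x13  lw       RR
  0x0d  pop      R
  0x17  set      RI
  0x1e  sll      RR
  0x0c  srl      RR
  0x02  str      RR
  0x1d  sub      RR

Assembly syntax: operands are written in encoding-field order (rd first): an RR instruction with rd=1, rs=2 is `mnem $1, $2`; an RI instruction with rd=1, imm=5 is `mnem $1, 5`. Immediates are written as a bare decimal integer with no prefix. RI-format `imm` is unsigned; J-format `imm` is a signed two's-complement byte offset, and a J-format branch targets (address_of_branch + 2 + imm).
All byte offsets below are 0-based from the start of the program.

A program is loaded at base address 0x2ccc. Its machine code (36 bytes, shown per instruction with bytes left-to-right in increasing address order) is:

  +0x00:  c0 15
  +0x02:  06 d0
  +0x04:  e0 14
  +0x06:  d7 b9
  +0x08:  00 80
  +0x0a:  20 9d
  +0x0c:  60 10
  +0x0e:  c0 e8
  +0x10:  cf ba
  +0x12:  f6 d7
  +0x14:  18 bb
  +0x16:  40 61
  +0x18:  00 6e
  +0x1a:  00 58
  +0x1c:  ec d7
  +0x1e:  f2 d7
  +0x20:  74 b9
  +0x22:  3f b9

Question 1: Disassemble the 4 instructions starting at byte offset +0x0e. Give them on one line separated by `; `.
[0e] c0 e8 → 0xe8c0
  opcode bits[15:11]=0x1d: sub/RR
  rd: (w>>8)&0x7=0x0 → $0
  rs: (w>>5)&0x7=0x6 → $6
[10] cf ba → 0xbacf
  opcode bits[15:11]=0x17: set/RI
  rd: (w>>8)&0x7=0x2 → $2
  imm: (w>>0)&0xff=0xcf → 207
[12] f6 d7 → 0xd7f6
  opcode bits[15:11]=0x1a: je/J
  imm: (w>>0)&0x7ff=0x7f6 (s11→-10) → -10
[14] 18 bb → 0xbb18
  opcode bits[15:11]=0x17: set/RI
  rd: (w>>8)&0x7=0x3 → $3
  imm: (w>>0)&0xff=0x18 → 24

sub $0, $6; set $2, 207; je -10; set $3, 24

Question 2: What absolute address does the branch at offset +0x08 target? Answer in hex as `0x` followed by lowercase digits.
0x2cd6

off 0x08: read 00 80 as little → 0x8000
  opcode bits[15:11]=0x10: bra/J
  [10:0] imm=0 = 0
  target = base 0x2ccc + off 0x08 + 2 + imm 0 = 0x2cd6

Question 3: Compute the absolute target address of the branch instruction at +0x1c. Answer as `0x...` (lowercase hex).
[1c] ec d7 → 0xd7ec
  op=0xd7ec>>11=0x1a ⇒ je (J)
  [10:0] imm=2028 (s11→-20) = -20
  target = base 0x2ccc + off 0x1c + 2 + imm -20 = 0x2cd6

0x2cd6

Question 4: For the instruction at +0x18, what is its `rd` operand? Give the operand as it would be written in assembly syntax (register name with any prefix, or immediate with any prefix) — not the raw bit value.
$6

[18] 00 6e → 0x6e00
  op=0x6e00>>11=0xd ⇒ pop (R)
  rd@[10:8]=0x6 ⇒ $6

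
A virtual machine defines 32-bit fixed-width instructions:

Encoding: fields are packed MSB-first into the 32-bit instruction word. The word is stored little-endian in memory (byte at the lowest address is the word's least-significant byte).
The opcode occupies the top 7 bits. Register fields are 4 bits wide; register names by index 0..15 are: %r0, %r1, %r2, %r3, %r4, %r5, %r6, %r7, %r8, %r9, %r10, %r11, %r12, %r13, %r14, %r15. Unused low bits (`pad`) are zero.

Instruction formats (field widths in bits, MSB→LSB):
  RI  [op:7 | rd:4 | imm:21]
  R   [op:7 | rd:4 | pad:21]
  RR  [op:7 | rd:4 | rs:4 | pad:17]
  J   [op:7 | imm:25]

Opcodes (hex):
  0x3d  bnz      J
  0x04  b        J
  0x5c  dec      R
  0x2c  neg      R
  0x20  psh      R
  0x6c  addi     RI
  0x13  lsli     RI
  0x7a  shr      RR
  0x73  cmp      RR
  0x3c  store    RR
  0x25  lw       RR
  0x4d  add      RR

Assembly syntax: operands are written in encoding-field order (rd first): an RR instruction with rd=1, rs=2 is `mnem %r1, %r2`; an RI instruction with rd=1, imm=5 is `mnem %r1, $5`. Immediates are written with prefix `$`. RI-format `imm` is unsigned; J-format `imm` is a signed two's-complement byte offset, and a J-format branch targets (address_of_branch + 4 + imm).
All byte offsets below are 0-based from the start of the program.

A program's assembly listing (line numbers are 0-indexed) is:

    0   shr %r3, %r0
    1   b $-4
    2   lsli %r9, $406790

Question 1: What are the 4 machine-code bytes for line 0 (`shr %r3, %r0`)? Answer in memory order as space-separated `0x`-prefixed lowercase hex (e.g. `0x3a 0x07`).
0. shr fields op=0x7a:7|rd=3:4|rs=0:4|pad=0:17 → word f4600000h → 00 00 60 f4

0x00 0x00 0x60 0xf4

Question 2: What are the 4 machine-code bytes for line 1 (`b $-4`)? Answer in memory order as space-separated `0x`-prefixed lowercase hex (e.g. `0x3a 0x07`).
line 1 (b): pack op=0x4:7|imm=-4:25 = 0x09fffffc; little→ fc ff ff 09

0xfc 0xff 0xff 0x09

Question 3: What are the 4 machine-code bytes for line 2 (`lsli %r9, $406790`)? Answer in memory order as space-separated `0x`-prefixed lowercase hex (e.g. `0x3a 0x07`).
0x06 0x35 0x26 0x27

L2: lsli op=0x13:7|rd=9:4|imm=406790:21 ⇒ 0x27263506 ⇒ little 06 35 26 27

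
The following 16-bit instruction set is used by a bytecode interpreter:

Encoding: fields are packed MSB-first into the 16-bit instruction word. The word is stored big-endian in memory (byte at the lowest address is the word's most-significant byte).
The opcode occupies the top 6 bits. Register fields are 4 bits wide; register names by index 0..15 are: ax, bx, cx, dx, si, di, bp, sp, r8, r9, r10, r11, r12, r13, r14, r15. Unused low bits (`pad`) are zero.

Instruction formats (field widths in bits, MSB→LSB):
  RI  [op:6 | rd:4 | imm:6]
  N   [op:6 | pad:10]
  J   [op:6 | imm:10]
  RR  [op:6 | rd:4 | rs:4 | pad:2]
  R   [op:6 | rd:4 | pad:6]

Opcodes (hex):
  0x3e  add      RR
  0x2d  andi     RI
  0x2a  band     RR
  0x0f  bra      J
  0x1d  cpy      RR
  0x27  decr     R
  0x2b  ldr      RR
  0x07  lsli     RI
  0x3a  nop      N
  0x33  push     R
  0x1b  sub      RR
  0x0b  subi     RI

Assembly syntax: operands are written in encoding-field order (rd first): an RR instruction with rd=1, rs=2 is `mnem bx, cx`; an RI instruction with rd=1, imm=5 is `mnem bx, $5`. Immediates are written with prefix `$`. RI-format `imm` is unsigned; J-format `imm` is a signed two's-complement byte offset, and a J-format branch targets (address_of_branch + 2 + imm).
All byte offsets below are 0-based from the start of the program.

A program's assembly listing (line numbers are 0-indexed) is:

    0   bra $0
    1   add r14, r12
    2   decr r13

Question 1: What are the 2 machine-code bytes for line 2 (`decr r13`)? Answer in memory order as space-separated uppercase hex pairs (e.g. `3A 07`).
line 2 (decr): pack op=0x27:6|rd=13:4|pad=0:6 = 0x9f40; big→ 9f 40

9F 40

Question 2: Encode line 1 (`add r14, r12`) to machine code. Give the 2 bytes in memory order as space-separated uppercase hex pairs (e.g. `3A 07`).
FB B0

line 1 (add): pack op=0x3e:6|rd=14:4|rs=12:4|pad=0:2 = 0xfbb0; big→ fb b0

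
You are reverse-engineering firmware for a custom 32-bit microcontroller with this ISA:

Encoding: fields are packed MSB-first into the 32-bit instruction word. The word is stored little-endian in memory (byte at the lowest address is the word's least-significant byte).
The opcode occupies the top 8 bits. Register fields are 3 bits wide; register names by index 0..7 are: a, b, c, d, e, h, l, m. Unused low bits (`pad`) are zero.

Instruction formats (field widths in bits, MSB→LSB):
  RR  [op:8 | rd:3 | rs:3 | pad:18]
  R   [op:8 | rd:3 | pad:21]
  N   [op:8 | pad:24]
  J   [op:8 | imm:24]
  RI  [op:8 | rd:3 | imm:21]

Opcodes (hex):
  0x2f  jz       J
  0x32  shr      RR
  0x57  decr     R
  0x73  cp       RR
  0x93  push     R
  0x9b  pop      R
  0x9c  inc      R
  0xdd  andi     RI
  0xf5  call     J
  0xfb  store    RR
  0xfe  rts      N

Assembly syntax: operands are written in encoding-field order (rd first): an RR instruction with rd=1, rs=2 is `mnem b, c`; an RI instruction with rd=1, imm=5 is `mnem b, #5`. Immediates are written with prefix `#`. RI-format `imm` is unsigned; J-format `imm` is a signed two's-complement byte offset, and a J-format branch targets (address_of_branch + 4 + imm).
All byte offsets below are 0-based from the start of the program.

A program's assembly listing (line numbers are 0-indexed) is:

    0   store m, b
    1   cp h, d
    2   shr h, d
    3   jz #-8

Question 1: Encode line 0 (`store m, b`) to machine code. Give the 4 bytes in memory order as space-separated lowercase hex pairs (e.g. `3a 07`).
00 00 e4 fb

line 0 (store): pack op=0xfb:8|rd=7:3|rs=1:3|pad=0:18 = 0xfbe40000; little→ 00 00 e4 fb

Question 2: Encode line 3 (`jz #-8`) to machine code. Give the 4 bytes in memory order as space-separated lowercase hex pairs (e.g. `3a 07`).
f8 ff ff 2f

3. jz fields op=0x2f:8|imm=-8:24 → word 2ffffff8h → f8 ff ff 2f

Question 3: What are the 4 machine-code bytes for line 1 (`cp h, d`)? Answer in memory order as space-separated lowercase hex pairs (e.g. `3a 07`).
1. cp fields op=0x73:8|rd=5:3|rs=3:3|pad=0:18 → word 73ac0000h → 00 00 ac 73

00 00 ac 73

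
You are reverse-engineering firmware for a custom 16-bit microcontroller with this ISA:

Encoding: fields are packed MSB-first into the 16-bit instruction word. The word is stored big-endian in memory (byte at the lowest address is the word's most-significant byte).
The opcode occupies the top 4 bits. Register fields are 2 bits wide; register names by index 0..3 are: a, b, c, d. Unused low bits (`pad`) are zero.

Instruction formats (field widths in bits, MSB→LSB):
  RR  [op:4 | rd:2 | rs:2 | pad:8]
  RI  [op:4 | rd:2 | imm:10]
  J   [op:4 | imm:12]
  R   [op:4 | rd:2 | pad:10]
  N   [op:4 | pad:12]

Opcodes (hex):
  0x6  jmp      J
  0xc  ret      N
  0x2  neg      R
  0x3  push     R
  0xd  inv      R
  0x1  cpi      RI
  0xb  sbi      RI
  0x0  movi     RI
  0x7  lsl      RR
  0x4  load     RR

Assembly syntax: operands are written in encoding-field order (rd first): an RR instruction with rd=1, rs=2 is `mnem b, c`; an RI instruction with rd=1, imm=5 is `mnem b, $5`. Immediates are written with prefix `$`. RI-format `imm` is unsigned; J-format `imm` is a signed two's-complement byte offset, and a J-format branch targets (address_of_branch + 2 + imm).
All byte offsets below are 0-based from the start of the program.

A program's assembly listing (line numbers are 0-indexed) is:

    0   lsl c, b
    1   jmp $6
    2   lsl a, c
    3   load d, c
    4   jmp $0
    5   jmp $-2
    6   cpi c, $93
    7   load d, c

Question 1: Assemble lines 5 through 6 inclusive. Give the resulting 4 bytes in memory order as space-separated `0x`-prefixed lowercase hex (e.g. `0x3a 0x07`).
0x6f 0xfe 0x18 0x5d

L5: jmp op=0x6:4|imm=-2:12 ⇒ 0x6ffe ⇒ big 6f fe
L6: cpi op=0x1:4|rd=2:2|imm=93:10 ⇒ 0x185d ⇒ big 18 5d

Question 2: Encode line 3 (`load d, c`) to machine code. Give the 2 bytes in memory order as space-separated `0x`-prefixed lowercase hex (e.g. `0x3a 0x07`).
0x4e 0x00

line 3 (load): pack op=0x4:4|rd=3:2|rs=2:2|pad=0:8 = 0x4e00; big→ 4e 00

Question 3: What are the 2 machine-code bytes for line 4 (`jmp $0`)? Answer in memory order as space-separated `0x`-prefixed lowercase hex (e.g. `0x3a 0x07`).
0x60 0x00

L4: jmp op=0x6:4|imm=0:12 ⇒ 0x6000 ⇒ big 60 00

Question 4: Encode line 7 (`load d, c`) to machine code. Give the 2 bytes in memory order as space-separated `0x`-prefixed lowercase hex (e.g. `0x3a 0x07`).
7. load fields op=0x4:4|rd=3:2|rs=2:2|pad=0:8 → word 4e00h → 4e 00

0x4e 0x00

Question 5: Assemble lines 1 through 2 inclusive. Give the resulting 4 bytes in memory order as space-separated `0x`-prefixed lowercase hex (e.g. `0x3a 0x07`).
1. jmp fields op=0x6:4|imm=6:12 → word 6006h → 60 06
2. lsl fields op=0x7:4|rd=0:2|rs=2:2|pad=0:8 → word 7200h → 72 00

0x60 0x06 0x72 0x00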